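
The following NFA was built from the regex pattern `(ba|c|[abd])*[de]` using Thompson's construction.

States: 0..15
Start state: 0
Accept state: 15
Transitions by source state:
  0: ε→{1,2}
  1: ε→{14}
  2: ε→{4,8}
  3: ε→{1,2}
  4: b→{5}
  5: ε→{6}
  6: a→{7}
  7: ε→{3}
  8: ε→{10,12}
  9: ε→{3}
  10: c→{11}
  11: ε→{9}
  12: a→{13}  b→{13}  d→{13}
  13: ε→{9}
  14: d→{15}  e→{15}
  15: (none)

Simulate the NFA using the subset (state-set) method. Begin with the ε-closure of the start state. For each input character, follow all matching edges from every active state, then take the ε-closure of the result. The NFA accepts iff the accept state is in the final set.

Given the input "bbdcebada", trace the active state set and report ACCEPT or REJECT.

S₀ = ε-closure({0}) = {0,1,2,4,8,10,12,14}
'b' @ 1: {1,2,3,4,5,6,8,9,10,12,13,14}
'b' @ 2: {1,2,3,4,5,6,8,9,10,12,13,14}
'd' @ 3: {1,2,3,4,8,9,10,12,13,14,15}  (accept∈set)
'c' @ 4: {1,2,3,4,8,9,10,11,12,14}
'e' @ 5: {15}  (accept∈set)
'b' @ 6: {}  — state set empty
rest 'ada' ignored (set empty)
after full input: {}  (accept=15 not in)

Answer: REJECT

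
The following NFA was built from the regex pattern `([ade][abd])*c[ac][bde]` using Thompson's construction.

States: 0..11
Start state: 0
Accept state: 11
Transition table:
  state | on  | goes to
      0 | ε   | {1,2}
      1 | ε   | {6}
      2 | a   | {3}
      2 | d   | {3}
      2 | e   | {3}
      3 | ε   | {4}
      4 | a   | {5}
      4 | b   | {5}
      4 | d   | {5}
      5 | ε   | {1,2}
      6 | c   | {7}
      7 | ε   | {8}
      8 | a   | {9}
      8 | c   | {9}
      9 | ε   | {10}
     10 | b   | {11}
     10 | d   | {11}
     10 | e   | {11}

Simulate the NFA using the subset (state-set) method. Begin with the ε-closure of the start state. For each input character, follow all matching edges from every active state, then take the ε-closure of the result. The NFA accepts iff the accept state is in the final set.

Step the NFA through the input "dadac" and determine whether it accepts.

S₀ = ε-closure({0}) = {0,1,2,6}
'd' @ 1: {3,4}
'a' @ 2: {1,2,5,6}
'd' @ 3: {3,4}
'a' @ 4: {1,2,5,6}
'c' @ 5: {7,8}
final: {7,8}; accept 11 not in set

Answer: REJECT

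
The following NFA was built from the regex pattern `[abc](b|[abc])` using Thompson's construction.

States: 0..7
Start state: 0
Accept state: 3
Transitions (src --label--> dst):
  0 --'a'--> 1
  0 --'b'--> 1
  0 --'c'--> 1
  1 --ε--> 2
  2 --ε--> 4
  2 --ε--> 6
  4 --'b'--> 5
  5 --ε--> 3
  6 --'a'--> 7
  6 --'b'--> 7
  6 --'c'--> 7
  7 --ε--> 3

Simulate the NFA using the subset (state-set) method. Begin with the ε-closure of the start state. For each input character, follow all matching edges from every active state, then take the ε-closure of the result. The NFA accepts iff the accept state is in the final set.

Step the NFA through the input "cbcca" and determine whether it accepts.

S₀ = ε-closure({0}) = {0}
'c' @ 1: {1,2,4,6}
'b' @ 2: {3,5,7}  [accepting]
'c' @ 3: {}  — state set empty
rest 'ca' ignored (set empty)
end set {} — state 3 not in

Answer: REJECT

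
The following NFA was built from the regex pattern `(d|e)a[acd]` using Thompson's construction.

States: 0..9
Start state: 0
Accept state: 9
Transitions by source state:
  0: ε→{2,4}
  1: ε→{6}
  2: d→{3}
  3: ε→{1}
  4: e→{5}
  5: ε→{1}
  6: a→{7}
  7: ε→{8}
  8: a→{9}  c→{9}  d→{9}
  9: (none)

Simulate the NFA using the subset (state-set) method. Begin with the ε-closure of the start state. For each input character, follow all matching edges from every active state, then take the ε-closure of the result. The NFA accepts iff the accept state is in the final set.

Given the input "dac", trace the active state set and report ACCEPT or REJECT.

start: ε-closure({0}) = {0,2,4}
'd' @ 1: {1,3,6}
'a' @ 2: {7,8}
'c' @ 3: {9}  (accept∈set)
final: {9}; accept 9 in set

Answer: ACCEPT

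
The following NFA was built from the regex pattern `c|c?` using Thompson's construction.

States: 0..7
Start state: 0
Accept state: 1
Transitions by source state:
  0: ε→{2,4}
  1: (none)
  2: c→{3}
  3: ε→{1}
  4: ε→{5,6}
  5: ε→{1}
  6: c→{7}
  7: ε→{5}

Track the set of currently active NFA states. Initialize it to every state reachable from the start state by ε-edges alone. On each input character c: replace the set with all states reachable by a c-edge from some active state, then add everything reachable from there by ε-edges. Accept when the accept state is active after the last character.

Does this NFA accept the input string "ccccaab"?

Answer: REJECT

Steps:
start: ε-closure({0}) = {0,1,2,4,5,6}
'c' @ 1: {1,3,5,7}  [accepting]
'c' @ 2: {}  — no active states
rest 'ccaab' ignored (set empty)
end set {} — state 1 not in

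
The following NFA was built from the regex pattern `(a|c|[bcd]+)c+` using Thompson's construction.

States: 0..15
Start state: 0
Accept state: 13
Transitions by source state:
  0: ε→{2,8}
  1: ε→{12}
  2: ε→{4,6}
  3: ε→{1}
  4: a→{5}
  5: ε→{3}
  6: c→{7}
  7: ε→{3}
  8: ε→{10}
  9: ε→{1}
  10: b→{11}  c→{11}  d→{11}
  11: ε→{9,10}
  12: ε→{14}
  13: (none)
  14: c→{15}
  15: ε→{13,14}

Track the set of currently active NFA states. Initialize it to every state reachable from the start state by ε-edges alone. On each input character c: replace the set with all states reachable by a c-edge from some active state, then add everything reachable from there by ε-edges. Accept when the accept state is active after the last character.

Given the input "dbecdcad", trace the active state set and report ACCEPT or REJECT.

S₀ = ε-closure({0}) = {0,2,4,6,8,10}
'd' @ 1: {1,9,10,11,12,14}
'b' @ 2: {1,9,10,11,12,14}
'e' @ 3: {}  — no active states
rest 'cdcad' ignored (set empty)
after full input: {}  (accept=13 not in)

Answer: REJECT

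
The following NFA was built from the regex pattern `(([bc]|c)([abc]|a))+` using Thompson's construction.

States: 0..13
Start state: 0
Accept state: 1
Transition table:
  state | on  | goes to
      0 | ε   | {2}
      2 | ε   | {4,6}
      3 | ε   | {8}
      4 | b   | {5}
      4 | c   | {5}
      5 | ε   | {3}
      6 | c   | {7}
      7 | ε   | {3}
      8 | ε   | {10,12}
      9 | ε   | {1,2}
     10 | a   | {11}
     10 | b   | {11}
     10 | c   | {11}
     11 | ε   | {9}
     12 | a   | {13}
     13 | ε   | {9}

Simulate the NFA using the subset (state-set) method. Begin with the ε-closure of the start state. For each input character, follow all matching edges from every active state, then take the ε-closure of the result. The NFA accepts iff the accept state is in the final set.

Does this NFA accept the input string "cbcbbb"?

Answer: ACCEPT

Trace:
S₀ = ε-closure({0}) = {0,2,4,6}
'c' @ 1: {3,5,7,8,10,12}
'b' @ 2: {1,2,4,6,9,11}  (accept∈set)
'c' @ 3: {3,5,7,8,10,12}
'b' @ 4: {1,2,4,6,9,11}  (accept∈set)
'b' @ 5: {3,5,8,10,12}
'b' @ 6: {1,2,4,6,9,11}  (accept∈set)
final: {1,2,4,6,9,11}; accept 1 in set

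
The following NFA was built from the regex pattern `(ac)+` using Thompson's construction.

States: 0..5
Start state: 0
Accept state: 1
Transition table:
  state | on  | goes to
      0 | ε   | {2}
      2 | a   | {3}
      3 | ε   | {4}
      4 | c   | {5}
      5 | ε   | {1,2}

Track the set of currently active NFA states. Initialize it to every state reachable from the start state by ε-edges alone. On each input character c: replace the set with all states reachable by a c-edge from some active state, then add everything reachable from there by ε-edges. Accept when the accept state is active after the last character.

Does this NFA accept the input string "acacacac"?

S₀ = ε-closure({0}) = {0,2}
'a' @ 1: {3,4}
'c' @ 2: {1,2,5}  (accept∈set)
'a' @ 3: {3,4}
'c' @ 4: {1,2,5}  (accept∈set)
'a' @ 5: {3,4}
'c' @ 6: {1,2,5}  (accept∈set)
'a' @ 7: {3,4}
'c' @ 8: {1,2,5}  (accept∈set)
after full input: {1,2,5}  (accept=1 in)

Answer: ACCEPT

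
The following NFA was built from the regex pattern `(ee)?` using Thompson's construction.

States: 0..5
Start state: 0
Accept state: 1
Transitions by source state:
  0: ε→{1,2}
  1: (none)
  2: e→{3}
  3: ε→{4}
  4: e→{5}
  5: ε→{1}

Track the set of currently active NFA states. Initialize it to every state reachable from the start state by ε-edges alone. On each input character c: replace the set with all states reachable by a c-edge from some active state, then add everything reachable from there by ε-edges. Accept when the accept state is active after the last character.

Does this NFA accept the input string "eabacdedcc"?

S₀ = ε-closure({0}) = {0,1,2}
'e' @ 1: {3,4}
'a' @ 2: {}  — dead — no transitions
rest 'bacdedcc' ignored (set empty)
end set {} — state 1 not in

Answer: REJECT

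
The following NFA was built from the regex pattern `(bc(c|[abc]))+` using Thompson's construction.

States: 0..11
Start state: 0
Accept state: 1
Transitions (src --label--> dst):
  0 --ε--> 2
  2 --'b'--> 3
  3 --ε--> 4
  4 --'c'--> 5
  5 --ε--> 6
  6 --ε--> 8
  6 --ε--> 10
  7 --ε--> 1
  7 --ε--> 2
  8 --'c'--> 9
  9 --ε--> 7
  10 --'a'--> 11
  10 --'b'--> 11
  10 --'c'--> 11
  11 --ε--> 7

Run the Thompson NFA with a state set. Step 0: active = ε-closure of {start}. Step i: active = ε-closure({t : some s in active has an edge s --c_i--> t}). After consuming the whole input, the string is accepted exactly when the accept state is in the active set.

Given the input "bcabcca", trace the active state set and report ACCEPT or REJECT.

Answer: REJECT

Derivation:
S₀ = ε-closure({0}) = {0,2}
'b' @ 1: {3,4}
'c' @ 2: {5,6,8,10}
'a' @ 3: {1,2,7,11}  ✓accept
'b' @ 4: {3,4}
'c' @ 5: {5,6,8,10}
'c' @ 6: {1,2,7,9,11}  ✓accept
'a' @ 7: {}  — state set empty
final: {}; accept 1 not in set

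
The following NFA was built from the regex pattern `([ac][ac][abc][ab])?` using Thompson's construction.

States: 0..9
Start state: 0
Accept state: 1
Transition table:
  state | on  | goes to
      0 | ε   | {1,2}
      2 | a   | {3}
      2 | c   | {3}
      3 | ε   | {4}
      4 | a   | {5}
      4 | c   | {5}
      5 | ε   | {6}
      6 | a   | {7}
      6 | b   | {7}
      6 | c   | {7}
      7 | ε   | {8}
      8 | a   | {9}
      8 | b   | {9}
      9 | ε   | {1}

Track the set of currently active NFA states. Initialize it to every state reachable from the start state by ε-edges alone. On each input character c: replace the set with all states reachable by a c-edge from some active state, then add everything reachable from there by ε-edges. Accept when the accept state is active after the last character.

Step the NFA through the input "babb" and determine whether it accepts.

start: ε-closure({0}) = {0,1,2}
'b' @ 1: {}  — state set empty
rest 'abb' ignored (set empty)
final: {}; accept 1 not in set

Answer: REJECT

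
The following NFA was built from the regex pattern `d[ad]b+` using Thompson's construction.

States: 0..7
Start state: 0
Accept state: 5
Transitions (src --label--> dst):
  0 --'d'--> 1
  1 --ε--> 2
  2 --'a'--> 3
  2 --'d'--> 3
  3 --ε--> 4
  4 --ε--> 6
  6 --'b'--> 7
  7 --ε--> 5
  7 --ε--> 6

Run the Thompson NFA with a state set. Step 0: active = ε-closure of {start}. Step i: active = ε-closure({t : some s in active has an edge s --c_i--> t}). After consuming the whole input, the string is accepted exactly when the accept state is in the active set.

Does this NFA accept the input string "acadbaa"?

S₀ = ε-closure({0}) = {0}
'a' @ 1: {}  — no active states
rest 'cadbaa' ignored (set empty)
end set {} — state 5 not in

Answer: REJECT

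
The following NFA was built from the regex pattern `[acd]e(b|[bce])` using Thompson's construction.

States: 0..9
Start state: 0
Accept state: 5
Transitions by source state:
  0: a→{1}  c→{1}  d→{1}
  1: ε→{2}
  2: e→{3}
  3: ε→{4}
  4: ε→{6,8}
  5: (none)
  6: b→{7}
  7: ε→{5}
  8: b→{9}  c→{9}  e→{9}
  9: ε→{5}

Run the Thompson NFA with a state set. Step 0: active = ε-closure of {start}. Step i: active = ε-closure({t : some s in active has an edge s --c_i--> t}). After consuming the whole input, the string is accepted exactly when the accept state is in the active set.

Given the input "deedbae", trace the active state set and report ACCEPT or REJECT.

S₀ = ε-closure({0}) = {0}
'd' @ 1: {1,2}
'e' @ 2: {3,4,6,8}
'e' @ 3: {5,9}  [accepting]
'd' @ 4: {}  — no active states
rest 'bae' ignored (set empty)
final: {}; accept 5 not in set

Answer: REJECT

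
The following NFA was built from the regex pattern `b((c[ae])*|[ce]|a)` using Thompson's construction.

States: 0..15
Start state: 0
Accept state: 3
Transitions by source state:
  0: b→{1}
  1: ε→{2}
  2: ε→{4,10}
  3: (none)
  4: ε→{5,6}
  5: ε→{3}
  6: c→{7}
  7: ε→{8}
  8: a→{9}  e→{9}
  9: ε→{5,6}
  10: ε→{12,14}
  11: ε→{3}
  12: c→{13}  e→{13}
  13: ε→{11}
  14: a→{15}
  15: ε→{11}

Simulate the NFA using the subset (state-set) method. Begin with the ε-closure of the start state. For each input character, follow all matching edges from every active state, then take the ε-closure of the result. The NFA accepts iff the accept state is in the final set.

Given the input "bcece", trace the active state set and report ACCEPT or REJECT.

S₀ = ε-closure({0}) = {0}
'b' @ 1: {1,2,3,4,5,6,10,12,14}  (accept∈set)
'c' @ 2: {3,7,8,11,13}  (accept∈set)
'e' @ 3: {3,5,6,9}  (accept∈set)
'c' @ 4: {7,8}
'e' @ 5: {3,5,6,9}  (accept∈set)
after full input: {3,5,6,9}  (accept=3 in)

Answer: ACCEPT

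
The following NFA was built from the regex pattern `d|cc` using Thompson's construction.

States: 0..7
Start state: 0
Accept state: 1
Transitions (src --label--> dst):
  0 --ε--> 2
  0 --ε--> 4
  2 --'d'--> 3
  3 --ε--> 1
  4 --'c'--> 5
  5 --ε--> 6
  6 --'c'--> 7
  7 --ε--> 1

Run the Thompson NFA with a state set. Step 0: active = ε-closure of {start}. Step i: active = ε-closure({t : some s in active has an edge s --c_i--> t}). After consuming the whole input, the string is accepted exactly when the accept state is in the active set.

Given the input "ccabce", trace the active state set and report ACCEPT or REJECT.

Answer: REJECT

Trace:
start: ε-closure({0}) = {0,2,4}
'c' @ 1: {5,6}
'c' @ 2: {1,7}  [accepting]
'a' @ 3: {}  — dead — no transitions
rest 'bce' ignored (set empty)
end set {} — state 1 not in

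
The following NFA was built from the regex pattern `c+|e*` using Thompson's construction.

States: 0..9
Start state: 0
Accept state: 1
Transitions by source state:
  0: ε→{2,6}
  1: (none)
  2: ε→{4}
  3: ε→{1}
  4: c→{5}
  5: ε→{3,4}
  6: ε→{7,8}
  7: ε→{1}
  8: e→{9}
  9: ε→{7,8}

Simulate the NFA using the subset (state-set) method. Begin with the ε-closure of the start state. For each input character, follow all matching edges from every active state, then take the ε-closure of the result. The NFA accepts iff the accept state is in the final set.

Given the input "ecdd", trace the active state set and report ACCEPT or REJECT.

start: ε-closure({0}) = {0,1,2,4,6,7,8}
'e' @ 1: {1,7,8,9}  (accept∈set)
'c' @ 2: {}  — no active states
rest 'dd' ignored (set empty)
final: {}; accept 1 not in set

Answer: REJECT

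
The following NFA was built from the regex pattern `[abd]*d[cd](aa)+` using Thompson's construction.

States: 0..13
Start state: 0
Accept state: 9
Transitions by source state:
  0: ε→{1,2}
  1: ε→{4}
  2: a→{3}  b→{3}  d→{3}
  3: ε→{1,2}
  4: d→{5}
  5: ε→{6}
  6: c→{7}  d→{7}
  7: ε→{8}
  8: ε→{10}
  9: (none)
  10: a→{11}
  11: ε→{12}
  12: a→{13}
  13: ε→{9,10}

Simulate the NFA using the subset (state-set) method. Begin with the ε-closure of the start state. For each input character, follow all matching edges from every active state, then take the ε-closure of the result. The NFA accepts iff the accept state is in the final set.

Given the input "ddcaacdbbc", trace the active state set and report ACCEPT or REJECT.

start: ε-closure({0}) = {0,1,2,4}
'd' @ 1: {1,2,3,4,5,6}
'd' @ 2: {1,2,3,4,5,6,7,8,10}
'c' @ 3: {7,8,10}
'a' @ 4: {11,12}
'a' @ 5: {9,10,13}  [accepting]
'c' @ 6: {}  — no active states
rest 'dbbc' ignored (set empty)
end set {} — state 9 not in

Answer: REJECT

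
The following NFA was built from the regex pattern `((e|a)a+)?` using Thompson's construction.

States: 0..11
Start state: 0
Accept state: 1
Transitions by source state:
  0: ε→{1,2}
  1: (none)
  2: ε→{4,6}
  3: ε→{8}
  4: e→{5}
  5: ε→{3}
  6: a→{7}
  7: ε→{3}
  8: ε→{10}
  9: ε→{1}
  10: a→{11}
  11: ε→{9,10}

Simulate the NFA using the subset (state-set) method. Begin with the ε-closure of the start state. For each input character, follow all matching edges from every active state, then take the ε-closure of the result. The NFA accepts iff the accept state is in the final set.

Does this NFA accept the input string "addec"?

Answer: REJECT

Trace:
start: ε-closure({0}) = {0,1,2,4,6}
'a' @ 1: {3,7,8,10}
'd' @ 2: {}  — state set empty
rest 'dec' ignored (set empty)
end set {} — state 1 not in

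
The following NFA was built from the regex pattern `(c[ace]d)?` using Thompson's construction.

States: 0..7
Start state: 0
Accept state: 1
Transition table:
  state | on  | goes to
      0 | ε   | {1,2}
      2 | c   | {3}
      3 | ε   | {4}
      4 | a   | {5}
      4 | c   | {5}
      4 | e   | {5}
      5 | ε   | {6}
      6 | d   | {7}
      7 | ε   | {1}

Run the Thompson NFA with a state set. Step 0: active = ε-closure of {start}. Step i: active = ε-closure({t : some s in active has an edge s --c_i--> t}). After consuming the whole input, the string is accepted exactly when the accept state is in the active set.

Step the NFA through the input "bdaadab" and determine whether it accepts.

Answer: REJECT

Steps:
S₀ = ε-closure({0}) = {0,1,2}
'b' @ 1: {}  — state set empty
rest 'daadab' ignored (set empty)
after full input: {}  (accept=1 not in)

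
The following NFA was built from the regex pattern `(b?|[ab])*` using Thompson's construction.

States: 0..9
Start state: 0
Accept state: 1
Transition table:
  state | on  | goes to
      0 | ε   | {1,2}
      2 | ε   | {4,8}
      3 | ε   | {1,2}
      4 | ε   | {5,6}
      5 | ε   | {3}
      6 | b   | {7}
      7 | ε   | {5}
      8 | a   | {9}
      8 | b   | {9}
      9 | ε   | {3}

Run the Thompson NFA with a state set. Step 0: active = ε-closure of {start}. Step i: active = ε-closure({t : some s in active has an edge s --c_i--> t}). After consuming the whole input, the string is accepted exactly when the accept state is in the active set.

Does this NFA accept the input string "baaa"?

Answer: ACCEPT

Derivation:
S₀ = ε-closure({0}) = {0,1,2,3,4,5,6,8}
'b' @ 1: {1,2,3,4,5,6,7,8,9}  ✓accept
'a' @ 2: {1,2,3,4,5,6,8,9}  ✓accept
'a' @ 3: {1,2,3,4,5,6,8,9}  ✓accept
'a' @ 4: {1,2,3,4,5,6,8,9}  ✓accept
after full input: {1,2,3,4,5,6,8,9}  (accept=1 in)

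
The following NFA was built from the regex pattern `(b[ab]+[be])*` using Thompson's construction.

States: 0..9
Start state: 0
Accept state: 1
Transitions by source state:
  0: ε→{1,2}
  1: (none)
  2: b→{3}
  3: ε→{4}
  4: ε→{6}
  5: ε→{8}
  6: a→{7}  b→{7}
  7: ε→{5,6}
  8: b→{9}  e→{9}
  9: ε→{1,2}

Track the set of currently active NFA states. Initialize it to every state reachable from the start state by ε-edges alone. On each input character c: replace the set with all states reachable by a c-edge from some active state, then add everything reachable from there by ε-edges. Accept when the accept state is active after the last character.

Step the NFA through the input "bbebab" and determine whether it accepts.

S₀ = ε-closure({0}) = {0,1,2}
'b' @ 1: {3,4,6}
'b' @ 2: {5,6,7,8}
'e' @ 3: {1,2,9}  ✓accept
'b' @ 4: {3,4,6}
'a' @ 5: {5,6,7,8}
'b' @ 6: {1,2,5,6,7,8,9}  ✓accept
end set {1,2,5,6,7,8,9} — state 1 in

Answer: ACCEPT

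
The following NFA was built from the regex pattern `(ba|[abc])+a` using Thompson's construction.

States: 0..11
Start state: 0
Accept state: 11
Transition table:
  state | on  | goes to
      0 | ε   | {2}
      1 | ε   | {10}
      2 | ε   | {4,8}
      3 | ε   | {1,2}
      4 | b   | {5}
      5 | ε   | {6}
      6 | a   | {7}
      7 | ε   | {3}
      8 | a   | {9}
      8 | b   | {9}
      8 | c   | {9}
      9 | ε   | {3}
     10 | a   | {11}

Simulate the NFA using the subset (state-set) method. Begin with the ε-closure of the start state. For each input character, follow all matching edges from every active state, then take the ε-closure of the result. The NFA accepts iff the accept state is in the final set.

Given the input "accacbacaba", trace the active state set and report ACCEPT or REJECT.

S₀ = ε-closure({0}) = {0,2,4,8}
'a' @ 1: {1,2,3,4,8,9,10}
'c' @ 2: {1,2,3,4,8,9,10}
'c' @ 3: {1,2,3,4,8,9,10}
'a' @ 4: {1,2,3,4,8,9,10,11}  (accept∈set)
'c' @ 5: {1,2,3,4,8,9,10}
'b' @ 6: {1,2,3,4,5,6,8,9,10}
'a' @ 7: {1,2,3,4,7,8,9,10,11}  (accept∈set)
'c' @ 8: {1,2,3,4,8,9,10}
'a' @ 9: {1,2,3,4,8,9,10,11}  (accept∈set)
'b' @ 10: {1,2,3,4,5,6,8,9,10}
'a' @ 11: {1,2,3,4,7,8,9,10,11}  (accept∈set)
end set {1,2,3,4,7,8,9,10,11} — state 11 in

Answer: ACCEPT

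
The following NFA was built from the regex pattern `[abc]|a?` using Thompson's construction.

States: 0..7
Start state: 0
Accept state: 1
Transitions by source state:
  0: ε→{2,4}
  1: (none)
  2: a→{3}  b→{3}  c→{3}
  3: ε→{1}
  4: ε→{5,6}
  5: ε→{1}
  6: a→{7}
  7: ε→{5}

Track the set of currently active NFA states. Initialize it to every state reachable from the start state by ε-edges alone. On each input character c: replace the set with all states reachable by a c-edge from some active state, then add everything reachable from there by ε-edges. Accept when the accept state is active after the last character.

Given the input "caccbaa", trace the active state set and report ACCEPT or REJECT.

Answer: REJECT

Trace:
start: ε-closure({0}) = {0,1,2,4,5,6}
'c' @ 1: {1,3}  ✓accept
'a' @ 2: {}  — state set empty
rest 'ccbaa' ignored (set empty)
final: {}; accept 1 not in set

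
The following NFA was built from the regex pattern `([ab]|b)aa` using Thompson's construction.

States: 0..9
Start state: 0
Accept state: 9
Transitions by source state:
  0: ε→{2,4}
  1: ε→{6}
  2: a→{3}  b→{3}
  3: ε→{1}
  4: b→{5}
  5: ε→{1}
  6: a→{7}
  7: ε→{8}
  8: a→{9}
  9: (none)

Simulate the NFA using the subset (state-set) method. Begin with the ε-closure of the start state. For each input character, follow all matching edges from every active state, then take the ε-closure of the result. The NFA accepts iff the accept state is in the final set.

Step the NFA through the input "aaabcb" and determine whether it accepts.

initial (ε-close {0}): {0,2,4}
'a' @ 1: {1,3,6}
'a' @ 2: {7,8}
'a' @ 3: {9}  [accepting]
'b' @ 4: {}  — no active states
rest 'cb' ignored (set empty)
after full input: {}  (accept=9 not in)

Answer: REJECT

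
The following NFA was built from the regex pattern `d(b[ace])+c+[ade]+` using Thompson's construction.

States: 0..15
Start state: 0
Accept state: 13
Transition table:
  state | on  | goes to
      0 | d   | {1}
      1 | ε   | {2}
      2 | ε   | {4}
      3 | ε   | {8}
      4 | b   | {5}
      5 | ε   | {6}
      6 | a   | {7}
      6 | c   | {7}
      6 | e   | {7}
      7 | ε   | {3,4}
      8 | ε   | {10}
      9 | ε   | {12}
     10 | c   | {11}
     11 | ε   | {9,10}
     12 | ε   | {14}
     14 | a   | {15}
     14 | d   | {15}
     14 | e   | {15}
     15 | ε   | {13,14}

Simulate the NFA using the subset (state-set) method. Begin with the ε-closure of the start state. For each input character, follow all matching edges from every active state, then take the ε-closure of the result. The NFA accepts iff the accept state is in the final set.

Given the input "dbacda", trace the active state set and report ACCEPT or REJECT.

S₀ = ε-closure({0}) = {0}
'd' @ 1: {1,2,4}
'b' @ 2: {5,6}
'a' @ 3: {3,4,7,8,10}
'c' @ 4: {9,10,11,12,14}
'd' @ 5: {13,14,15}  (accept∈set)
'a' @ 6: {13,14,15}  (accept∈set)
after full input: {13,14,15}  (accept=13 in)

Answer: ACCEPT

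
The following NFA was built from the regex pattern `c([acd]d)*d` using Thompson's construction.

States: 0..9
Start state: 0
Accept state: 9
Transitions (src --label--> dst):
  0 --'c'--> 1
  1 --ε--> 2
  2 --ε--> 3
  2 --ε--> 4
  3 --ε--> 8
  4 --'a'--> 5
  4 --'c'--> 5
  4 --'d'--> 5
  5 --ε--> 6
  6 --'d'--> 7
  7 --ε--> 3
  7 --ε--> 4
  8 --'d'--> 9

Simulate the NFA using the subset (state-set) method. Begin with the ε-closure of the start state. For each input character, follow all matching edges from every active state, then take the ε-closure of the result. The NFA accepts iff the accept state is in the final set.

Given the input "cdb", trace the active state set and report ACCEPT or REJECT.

S₀ = ε-closure({0}) = {0}
'c' @ 1: {1,2,3,4,8}
'd' @ 2: {5,6,9}  [accepting]
'b' @ 3: {}  — state set empty
final: {}; accept 9 not in set

Answer: REJECT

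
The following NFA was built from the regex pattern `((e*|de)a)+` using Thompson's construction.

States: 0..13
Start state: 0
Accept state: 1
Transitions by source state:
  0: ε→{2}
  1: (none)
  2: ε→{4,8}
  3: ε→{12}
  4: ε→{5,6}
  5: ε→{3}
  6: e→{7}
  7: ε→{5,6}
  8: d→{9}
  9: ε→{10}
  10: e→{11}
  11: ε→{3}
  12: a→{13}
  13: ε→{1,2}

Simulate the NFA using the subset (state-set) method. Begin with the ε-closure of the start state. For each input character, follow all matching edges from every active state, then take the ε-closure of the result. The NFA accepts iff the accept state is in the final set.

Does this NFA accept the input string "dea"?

S₀ = ε-closure({0}) = {0,2,3,4,5,6,8,12}
'd' @ 1: {9,10}
'e' @ 2: {3,11,12}
'a' @ 3: {1,2,3,4,5,6,8,12,13}  (accept∈set)
end set {1,2,3,4,5,6,8,12,13} — state 1 in

Answer: ACCEPT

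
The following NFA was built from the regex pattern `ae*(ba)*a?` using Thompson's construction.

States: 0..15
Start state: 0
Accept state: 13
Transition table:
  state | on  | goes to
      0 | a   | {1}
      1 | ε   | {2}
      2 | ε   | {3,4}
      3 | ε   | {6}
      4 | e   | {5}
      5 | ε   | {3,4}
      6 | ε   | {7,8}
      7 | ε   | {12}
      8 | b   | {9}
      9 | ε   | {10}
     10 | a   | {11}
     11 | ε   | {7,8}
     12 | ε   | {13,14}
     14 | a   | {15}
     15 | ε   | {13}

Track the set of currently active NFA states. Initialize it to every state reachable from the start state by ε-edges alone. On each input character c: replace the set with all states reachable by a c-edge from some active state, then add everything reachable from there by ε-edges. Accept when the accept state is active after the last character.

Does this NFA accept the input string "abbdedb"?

Answer: REJECT

Trace:
initial (ε-close {0}): {0}
'a' @ 1: {1,2,3,4,6,7,8,12,13,14}  ✓accept
'b' @ 2: {9,10}
'b' @ 3: {}  — no active states
rest 'dedb' ignored (set empty)
end set {} — state 13 not in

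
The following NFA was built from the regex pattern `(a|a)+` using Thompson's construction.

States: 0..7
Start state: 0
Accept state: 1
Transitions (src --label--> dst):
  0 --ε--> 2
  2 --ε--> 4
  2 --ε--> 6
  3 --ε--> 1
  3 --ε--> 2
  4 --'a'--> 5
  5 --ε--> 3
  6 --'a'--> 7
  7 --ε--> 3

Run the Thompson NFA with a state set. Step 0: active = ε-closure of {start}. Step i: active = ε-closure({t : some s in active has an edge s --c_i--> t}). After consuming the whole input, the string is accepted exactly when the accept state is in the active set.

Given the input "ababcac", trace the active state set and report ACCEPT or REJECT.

start: ε-closure({0}) = {0,2,4,6}
'a' @ 1: {1,2,3,4,5,6,7}  ✓accept
'b' @ 2: {}  — state set empty
rest 'abcac' ignored (set empty)
after full input: {}  (accept=1 not in)

Answer: REJECT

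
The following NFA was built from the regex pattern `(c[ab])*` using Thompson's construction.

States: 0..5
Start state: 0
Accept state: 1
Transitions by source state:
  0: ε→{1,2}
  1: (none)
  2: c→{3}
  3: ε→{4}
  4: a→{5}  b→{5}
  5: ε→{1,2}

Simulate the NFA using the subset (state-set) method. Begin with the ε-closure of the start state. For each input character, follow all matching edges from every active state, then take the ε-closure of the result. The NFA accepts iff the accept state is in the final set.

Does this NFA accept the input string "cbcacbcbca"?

initial (ε-close {0}): {0,1,2}
'c' @ 1: {3,4}
'b' @ 2: {1,2,5}  ✓accept
'c' @ 3: {3,4}
'a' @ 4: {1,2,5}  ✓accept
'c' @ 5: {3,4}
'b' @ 6: {1,2,5}  ✓accept
'c' @ 7: {3,4}
'b' @ 8: {1,2,5}  ✓accept
'c' @ 9: {3,4}
'a' @ 10: {1,2,5}  ✓accept
final: {1,2,5}; accept 1 in set

Answer: ACCEPT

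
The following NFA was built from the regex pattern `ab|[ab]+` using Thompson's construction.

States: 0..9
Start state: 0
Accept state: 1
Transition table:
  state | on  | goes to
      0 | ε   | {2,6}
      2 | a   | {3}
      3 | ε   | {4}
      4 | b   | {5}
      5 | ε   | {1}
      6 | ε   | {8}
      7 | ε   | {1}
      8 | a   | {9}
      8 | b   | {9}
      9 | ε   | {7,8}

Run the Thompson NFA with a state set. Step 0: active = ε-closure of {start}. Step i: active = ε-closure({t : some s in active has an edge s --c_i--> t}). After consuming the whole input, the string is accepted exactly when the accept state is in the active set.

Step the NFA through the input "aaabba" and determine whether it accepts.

Answer: ACCEPT

Derivation:
initial (ε-close {0}): {0,2,6,8}
'a' @ 1: {1,3,4,7,8,9}  (accept∈set)
'a' @ 2: {1,7,8,9}  (accept∈set)
'a' @ 3: {1,7,8,9}  (accept∈set)
'b' @ 4: {1,7,8,9}  (accept∈set)
'b' @ 5: {1,7,8,9}  (accept∈set)
'a' @ 6: {1,7,8,9}  (accept∈set)
after full input: {1,7,8,9}  (accept=1 in)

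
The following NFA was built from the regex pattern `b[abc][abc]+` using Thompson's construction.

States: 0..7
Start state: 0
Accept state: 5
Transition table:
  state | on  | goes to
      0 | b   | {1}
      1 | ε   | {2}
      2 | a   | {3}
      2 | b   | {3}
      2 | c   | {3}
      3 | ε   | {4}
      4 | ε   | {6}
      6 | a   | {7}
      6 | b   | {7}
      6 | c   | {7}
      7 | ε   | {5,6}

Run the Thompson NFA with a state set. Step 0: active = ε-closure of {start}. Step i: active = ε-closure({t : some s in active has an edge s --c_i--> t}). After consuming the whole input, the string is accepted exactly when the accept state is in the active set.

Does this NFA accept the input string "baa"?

S₀ = ε-closure({0}) = {0}
'b' @ 1: {1,2}
'a' @ 2: {3,4,6}
'a' @ 3: {5,6,7}  ✓accept
end set {5,6,7} — state 5 in

Answer: ACCEPT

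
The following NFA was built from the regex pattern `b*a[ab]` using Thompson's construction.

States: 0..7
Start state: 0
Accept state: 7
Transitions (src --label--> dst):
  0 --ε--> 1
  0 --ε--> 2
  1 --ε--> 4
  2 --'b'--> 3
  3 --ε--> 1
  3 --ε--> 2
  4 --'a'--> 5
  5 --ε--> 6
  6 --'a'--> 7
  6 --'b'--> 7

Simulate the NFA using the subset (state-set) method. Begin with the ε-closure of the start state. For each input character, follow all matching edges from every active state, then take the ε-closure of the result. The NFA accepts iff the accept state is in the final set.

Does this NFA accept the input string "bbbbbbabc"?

Answer: REJECT

Trace:
S₀ = ε-closure({0}) = {0,1,2,4}
'b' @ 1: {1,2,3,4}
'b' @ 2: {1,2,3,4}
'b' @ 3: {1,2,3,4}
'b' @ 4: {1,2,3,4}
'b' @ 5: {1,2,3,4}
'b' @ 6: {1,2,3,4}
'a' @ 7: {5,6}
'b' @ 8: {7}  ✓accept
'c' @ 9: {}  — state set empty
end set {} — state 7 not in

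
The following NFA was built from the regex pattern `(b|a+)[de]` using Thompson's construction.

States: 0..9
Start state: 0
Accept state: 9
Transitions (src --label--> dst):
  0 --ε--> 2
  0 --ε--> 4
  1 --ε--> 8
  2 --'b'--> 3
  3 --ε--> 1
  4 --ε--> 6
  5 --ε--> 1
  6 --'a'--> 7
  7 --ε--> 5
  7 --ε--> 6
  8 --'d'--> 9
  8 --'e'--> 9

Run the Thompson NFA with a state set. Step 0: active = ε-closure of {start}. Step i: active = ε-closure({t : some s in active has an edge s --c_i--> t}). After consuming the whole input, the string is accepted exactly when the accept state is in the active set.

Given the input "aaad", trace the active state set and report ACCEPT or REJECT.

initial (ε-close {0}): {0,2,4,6}
'a' @ 1: {1,5,6,7,8}
'a' @ 2: {1,5,6,7,8}
'a' @ 3: {1,5,6,7,8}
'd' @ 4: {9}  [accepting]
after full input: {9}  (accept=9 in)

Answer: ACCEPT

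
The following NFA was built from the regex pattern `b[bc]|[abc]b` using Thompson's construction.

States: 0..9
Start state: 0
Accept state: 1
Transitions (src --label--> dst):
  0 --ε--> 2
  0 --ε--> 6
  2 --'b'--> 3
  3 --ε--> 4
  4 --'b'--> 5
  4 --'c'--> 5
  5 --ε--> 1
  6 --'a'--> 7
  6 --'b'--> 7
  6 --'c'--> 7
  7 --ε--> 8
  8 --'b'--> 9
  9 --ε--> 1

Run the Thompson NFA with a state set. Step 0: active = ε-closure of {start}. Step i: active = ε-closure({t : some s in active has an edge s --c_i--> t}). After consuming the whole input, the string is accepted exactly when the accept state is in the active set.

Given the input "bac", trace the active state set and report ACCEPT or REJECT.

Answer: REJECT

Steps:
S₀ = ε-closure({0}) = {0,2,6}
'b' @ 1: {3,4,7,8}
'a' @ 2: {}  — state set empty
rest 'c' ignored (set empty)
after full input: {}  (accept=1 not in)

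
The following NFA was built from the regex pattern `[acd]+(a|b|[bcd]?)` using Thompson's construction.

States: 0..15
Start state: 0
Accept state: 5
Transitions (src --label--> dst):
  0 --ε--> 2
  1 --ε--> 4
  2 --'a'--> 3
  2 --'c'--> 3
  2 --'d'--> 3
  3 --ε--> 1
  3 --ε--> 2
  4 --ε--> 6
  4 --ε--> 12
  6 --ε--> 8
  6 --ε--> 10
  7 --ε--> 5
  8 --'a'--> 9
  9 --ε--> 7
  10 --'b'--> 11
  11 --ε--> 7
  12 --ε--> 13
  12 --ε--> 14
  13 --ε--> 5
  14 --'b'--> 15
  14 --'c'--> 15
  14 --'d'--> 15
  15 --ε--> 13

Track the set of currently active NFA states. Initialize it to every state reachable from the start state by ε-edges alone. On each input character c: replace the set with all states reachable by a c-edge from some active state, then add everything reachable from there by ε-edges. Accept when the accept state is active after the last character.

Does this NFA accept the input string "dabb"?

S₀ = ε-closure({0}) = {0,2}
'd' @ 1: {1,2,3,4,5,6,8,10,12,13,14}  ✓accept
'a' @ 2: {1,2,3,4,5,6,7,8,9,10,12,13,14}  ✓accept
'b' @ 3: {5,7,11,13,15}  ✓accept
'b' @ 4: {}  — dead — no transitions
final: {}; accept 5 not in set

Answer: REJECT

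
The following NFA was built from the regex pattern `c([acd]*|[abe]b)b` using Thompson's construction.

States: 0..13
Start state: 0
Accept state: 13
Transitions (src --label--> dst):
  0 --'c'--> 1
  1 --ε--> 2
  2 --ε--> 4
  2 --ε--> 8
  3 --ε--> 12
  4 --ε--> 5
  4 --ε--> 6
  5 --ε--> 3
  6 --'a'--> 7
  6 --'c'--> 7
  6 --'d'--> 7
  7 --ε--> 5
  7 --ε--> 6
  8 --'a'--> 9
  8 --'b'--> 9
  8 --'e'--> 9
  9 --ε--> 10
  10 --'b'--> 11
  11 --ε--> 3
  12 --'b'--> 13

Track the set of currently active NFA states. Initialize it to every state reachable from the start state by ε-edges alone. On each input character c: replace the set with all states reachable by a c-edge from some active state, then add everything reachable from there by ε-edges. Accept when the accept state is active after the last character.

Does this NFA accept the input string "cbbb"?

Answer: ACCEPT

Steps:
initial (ε-close {0}): {0}
'c' @ 1: {1,2,3,4,5,6,8,12}
'b' @ 2: {9,10,13}  (accept∈set)
'b' @ 3: {3,11,12}
'b' @ 4: {13}  (accept∈set)
final: {13}; accept 13 in set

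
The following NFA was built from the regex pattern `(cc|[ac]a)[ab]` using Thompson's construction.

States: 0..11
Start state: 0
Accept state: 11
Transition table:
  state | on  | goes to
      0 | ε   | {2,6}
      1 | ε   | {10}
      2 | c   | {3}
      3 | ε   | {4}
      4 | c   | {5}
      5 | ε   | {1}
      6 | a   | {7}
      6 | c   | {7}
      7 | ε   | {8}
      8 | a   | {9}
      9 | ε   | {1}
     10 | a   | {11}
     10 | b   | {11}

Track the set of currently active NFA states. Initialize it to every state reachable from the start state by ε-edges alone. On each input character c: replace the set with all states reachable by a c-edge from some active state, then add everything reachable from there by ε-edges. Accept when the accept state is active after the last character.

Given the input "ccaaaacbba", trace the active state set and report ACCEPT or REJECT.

start: ε-closure({0}) = {0,2,6}
'c' @ 1: {3,4,7,8}
'c' @ 2: {1,5,10}
'a' @ 3: {11}  ✓accept
'a' @ 4: {}  — state set empty
rest 'aacbba' ignored (set empty)
after full input: {}  (accept=11 not in)

Answer: REJECT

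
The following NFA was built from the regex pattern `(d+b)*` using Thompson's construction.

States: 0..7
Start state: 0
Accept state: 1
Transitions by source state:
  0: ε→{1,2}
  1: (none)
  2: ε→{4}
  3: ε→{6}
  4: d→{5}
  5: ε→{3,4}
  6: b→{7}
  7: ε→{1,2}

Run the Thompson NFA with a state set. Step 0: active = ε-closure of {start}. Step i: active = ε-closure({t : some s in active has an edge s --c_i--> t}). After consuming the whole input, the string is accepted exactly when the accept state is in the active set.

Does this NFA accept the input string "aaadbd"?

S₀ = ε-closure({0}) = {0,1,2,4}
'a' @ 1: {}  — no active states
rest 'aadbd' ignored (set empty)
final: {}; accept 1 not in set

Answer: REJECT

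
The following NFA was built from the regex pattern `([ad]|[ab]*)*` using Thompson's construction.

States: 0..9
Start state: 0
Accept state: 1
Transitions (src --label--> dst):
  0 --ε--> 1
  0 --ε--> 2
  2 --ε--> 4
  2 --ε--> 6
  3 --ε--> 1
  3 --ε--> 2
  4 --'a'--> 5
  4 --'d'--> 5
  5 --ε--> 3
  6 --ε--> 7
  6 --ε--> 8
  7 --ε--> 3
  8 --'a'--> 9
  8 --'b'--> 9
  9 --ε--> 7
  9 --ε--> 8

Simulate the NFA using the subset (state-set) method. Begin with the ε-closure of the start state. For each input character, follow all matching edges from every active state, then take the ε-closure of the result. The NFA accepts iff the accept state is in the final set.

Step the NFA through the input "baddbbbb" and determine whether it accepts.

Answer: ACCEPT

Trace:
start: ε-closure({0}) = {0,1,2,3,4,6,7,8}
'b' @ 1: {1,2,3,4,6,7,8,9}  (accept∈set)
'a' @ 2: {1,2,3,4,5,6,7,8,9}  (accept∈set)
'd' @ 3: {1,2,3,4,5,6,7,8}  (accept∈set)
'd' @ 4: {1,2,3,4,5,6,7,8}  (accept∈set)
'b' @ 5: {1,2,3,4,6,7,8,9}  (accept∈set)
'b' @ 6: {1,2,3,4,6,7,8,9}  (accept∈set)
'b' @ 7: {1,2,3,4,6,7,8,9}  (accept∈set)
'b' @ 8: {1,2,3,4,6,7,8,9}  (accept∈set)
end set {1,2,3,4,6,7,8,9} — state 1 in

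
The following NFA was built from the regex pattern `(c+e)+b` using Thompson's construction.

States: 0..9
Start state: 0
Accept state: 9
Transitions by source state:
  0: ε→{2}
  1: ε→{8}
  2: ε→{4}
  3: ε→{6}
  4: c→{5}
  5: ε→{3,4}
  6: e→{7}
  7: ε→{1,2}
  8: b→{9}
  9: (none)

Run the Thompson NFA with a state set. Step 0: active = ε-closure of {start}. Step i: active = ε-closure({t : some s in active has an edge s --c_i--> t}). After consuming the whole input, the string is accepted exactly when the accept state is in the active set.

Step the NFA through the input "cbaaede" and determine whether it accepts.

start: ε-closure({0}) = {0,2,4}
'c' @ 1: {3,4,5,6}
'b' @ 2: {}  — dead — no transitions
rest 'aaede' ignored (set empty)
end set {} — state 9 not in

Answer: REJECT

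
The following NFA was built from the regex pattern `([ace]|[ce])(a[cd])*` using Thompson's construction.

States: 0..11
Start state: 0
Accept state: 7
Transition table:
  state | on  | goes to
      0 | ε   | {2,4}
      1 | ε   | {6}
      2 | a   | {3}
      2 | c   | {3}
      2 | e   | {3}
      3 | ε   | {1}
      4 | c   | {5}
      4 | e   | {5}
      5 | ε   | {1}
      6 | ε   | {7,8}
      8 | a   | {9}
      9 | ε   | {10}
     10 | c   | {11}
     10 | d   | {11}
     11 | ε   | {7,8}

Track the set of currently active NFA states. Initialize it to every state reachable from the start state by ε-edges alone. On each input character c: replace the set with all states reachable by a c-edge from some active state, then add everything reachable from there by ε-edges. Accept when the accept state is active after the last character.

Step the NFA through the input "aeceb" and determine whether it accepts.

S₀ = ε-closure({0}) = {0,2,4}
'a' @ 1: {1,3,6,7,8}  (accept∈set)
'e' @ 2: {}  — state set empty
rest 'ceb' ignored (set empty)
end set {} — state 7 not in

Answer: REJECT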